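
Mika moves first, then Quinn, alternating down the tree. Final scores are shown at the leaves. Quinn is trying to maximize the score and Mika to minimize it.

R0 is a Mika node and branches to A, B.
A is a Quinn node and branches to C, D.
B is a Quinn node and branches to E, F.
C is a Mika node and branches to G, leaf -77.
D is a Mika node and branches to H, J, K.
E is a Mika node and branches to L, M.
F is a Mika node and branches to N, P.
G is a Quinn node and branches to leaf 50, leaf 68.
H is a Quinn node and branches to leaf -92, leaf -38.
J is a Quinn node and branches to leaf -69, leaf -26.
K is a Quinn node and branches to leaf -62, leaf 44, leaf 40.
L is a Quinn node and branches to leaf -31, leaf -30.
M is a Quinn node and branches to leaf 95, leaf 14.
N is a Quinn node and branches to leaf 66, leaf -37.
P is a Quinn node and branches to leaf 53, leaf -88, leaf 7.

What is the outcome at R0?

-38

G (Quinn): max(50, 68) = 68
C (Mika): min(68, -77) = -77
H (Quinn): max(-92, -38) = -38
J (Quinn): max(-69, -26) = -26
K (Quinn): max(-62, 44, 40) = 44
D (Mika): min(-38, -26, 44) = -38
A (Quinn): max(-77, -38) = -38
L (Quinn): max(-31, -30) = -30
M (Quinn): max(95, 14) = 95
E (Mika): min(-30, 95) = -30
N (Quinn): max(66, -37) = 66
P (Quinn): max(53, -88, 7) = 53
F (Mika): min(66, 53) = 53
B (Quinn): max(-30, 53) = 53
R0 (Mika): min(-38, 53) = -38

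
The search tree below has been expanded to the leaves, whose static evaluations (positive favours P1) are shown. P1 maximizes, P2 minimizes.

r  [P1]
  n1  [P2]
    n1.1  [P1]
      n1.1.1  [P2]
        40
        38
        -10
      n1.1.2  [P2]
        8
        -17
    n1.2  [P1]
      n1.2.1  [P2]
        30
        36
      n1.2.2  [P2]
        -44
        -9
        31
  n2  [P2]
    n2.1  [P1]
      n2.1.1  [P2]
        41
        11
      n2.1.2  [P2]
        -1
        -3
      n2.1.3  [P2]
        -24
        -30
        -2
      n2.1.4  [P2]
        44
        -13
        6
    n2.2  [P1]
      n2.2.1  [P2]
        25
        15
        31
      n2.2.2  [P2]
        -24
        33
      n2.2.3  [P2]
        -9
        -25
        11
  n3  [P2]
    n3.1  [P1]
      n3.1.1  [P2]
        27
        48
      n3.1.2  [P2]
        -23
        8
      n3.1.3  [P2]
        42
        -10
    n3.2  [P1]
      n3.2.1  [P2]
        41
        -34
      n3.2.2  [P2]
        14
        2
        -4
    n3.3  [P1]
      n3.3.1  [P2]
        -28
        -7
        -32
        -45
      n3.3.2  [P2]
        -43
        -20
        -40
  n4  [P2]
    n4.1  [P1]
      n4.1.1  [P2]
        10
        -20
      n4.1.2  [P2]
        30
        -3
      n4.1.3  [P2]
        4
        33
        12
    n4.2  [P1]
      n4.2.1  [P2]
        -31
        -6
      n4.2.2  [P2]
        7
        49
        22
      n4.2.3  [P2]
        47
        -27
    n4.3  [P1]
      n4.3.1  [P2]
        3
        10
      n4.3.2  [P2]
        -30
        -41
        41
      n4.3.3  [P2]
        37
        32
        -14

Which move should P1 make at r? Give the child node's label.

n2

n1.1.1 (P2): min(40, 38, -10) = -10
n1.1.2 (P2): min(8, -17) = -17
n1.1 (P1): max(-10, -17) = -10
n1.2.1 (P2): min(30, 36) = 30
n1.2.2 (P2): min(-44, -9, 31) = -44
n1.2 (P1): max(30, -44) = 30
n1 (P2): min(-10, 30) = -10
n2.1.1 (P2): min(41, 11) = 11
n2.1.2 (P2): min(-1, -3) = -3
n2.1.3 (P2): min(-24, -30, -2) = -30
n2.1.4 (P2): min(44, -13, 6) = -13
n2.1 (P1): max(11, -3, -30, -13) = 11
n2.2.1 (P2): min(25, 15, 31) = 15
n2.2.2 (P2): min(-24, 33) = -24
n2.2.3 (P2): min(-9, -25, 11) = -25
n2.2 (P1): max(15, -24, -25) = 15
n2 (P2): min(11, 15) = 11
n3.1.1 (P2): min(27, 48) = 27
n3.1.2 (P2): min(-23, 8) = -23
n3.1.3 (P2): min(42, -10) = -10
n3.1 (P1): max(27, -23, -10) = 27
n3.2.1 (P2): min(41, -34) = -34
n3.2.2 (P2): min(14, 2, -4) = -4
n3.2 (P1): max(-34, -4) = -4
n3.3.1 (P2): min(-28, -7, -32, -45) = -45
n3.3.2 (P2): min(-43, -20, -40) = -43
n3.3 (P1): max(-45, -43) = -43
n3 (P2): min(27, -4, -43) = -43
n4.1.1 (P2): min(10, -20) = -20
n4.1.2 (P2): min(30, -3) = -3
n4.1.3 (P2): min(4, 33, 12) = 4
n4.1 (P1): max(-20, -3, 4) = 4
n4.2.1 (P2): min(-31, -6) = -31
n4.2.2 (P2): min(7, 49, 22) = 7
n4.2.3 (P2): min(47, -27) = -27
n4.2 (P1): max(-31, 7, -27) = 7
n4.3.1 (P2): min(3, 10) = 3
n4.3.2 (P2): min(-30, -41, 41) = -41
n4.3.3 (P2): min(37, 32, -14) = -14
n4.3 (P1): max(3, -41, -14) = 3
n4 (P2): min(4, 7, 3) = 3
r (P1): max(-10, 11, -43, 3) = 11
P1 at r wants the highest of {n1=-10, n2=11, n3=-43, n4=3}, so chooses n2.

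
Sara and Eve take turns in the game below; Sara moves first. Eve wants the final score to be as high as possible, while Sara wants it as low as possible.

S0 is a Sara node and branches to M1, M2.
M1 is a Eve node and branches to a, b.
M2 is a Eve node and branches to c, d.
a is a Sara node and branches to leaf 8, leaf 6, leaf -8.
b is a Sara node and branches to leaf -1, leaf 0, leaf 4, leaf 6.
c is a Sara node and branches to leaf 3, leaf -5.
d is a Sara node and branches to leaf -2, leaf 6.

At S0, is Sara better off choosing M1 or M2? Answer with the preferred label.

M2

a (Sara): min(8, 6, -8) = -8
b (Sara): min(-1, 0, 4, 6) = -1
M1 (Eve): max(-8, -1) = -1
c (Sara): min(3, -5) = -5
d (Sara): min(-2, 6) = -2
M2 (Eve): max(-5, -2) = -2
Sara prefers the lower value; M1=-1, M2=-2. M2 is better since -2 < -1.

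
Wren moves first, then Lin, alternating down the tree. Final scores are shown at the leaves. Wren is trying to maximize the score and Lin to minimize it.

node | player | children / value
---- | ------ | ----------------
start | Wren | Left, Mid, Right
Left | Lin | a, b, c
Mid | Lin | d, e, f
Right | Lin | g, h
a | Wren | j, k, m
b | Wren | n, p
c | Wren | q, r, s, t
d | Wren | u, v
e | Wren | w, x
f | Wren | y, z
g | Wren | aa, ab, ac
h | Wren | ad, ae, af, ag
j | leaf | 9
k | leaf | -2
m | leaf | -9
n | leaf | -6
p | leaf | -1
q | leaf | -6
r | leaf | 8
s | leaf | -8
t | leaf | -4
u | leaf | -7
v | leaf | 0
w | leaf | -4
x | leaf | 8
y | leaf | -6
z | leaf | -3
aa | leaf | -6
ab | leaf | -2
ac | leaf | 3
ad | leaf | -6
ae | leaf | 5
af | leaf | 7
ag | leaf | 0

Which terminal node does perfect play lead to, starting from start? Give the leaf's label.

ac

a (Wren): max(9, -2, -9) = 9
b (Wren): max(-6, -1) = -1
c (Wren): max(-6, 8, -8, -4) = 8
Left (Lin): min(9, -1, 8) = -1
d (Wren): max(-7, 0) = 0
e (Wren): max(-4, 8) = 8
f (Wren): max(-6, -3) = -3
Mid (Lin): min(0, 8, -3) = -3
g (Wren): max(-6, -2, 3) = 3
h (Wren): max(-6, 5, 7, 0) = 7
Right (Lin): min(3, 7) = 3
start (Wren): max(-1, -3, 3) = 3
At start, Wren picks Right (highest: 3).
At Right, Lin picks g (lowest: 3).
At g, Wren picks ac (highest: 3).
Terminal value 3.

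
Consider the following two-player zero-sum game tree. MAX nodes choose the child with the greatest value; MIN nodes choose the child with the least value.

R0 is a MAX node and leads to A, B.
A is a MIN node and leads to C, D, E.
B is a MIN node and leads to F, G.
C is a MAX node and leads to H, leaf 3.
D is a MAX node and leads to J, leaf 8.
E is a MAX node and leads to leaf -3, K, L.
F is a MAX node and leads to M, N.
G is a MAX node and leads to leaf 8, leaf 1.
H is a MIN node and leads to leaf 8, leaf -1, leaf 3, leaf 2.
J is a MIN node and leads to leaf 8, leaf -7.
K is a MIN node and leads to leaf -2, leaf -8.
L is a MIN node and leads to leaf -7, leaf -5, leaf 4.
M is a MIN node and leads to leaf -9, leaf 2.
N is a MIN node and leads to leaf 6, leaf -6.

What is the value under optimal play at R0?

-3

H (MIN): min(8, -1, 3, 2) = -1
C (MAX): max(-1, 3) = 3
J (MIN): min(8, -7) = -7
D (MAX): max(-7, 8) = 8
K (MIN): min(-2, -8) = -8
L (MIN): min(-7, -5, 4) = -7
E (MAX): max(-3, -8, -7) = -3
A (MIN): min(3, 8, -3) = -3
M (MIN): min(-9, 2) = -9
N (MIN): min(6, -6) = -6
F (MAX): max(-9, -6) = -6
G (MAX): max(8, 1) = 8
B (MIN): min(-6, 8) = -6
R0 (MAX): max(-3, -6) = -3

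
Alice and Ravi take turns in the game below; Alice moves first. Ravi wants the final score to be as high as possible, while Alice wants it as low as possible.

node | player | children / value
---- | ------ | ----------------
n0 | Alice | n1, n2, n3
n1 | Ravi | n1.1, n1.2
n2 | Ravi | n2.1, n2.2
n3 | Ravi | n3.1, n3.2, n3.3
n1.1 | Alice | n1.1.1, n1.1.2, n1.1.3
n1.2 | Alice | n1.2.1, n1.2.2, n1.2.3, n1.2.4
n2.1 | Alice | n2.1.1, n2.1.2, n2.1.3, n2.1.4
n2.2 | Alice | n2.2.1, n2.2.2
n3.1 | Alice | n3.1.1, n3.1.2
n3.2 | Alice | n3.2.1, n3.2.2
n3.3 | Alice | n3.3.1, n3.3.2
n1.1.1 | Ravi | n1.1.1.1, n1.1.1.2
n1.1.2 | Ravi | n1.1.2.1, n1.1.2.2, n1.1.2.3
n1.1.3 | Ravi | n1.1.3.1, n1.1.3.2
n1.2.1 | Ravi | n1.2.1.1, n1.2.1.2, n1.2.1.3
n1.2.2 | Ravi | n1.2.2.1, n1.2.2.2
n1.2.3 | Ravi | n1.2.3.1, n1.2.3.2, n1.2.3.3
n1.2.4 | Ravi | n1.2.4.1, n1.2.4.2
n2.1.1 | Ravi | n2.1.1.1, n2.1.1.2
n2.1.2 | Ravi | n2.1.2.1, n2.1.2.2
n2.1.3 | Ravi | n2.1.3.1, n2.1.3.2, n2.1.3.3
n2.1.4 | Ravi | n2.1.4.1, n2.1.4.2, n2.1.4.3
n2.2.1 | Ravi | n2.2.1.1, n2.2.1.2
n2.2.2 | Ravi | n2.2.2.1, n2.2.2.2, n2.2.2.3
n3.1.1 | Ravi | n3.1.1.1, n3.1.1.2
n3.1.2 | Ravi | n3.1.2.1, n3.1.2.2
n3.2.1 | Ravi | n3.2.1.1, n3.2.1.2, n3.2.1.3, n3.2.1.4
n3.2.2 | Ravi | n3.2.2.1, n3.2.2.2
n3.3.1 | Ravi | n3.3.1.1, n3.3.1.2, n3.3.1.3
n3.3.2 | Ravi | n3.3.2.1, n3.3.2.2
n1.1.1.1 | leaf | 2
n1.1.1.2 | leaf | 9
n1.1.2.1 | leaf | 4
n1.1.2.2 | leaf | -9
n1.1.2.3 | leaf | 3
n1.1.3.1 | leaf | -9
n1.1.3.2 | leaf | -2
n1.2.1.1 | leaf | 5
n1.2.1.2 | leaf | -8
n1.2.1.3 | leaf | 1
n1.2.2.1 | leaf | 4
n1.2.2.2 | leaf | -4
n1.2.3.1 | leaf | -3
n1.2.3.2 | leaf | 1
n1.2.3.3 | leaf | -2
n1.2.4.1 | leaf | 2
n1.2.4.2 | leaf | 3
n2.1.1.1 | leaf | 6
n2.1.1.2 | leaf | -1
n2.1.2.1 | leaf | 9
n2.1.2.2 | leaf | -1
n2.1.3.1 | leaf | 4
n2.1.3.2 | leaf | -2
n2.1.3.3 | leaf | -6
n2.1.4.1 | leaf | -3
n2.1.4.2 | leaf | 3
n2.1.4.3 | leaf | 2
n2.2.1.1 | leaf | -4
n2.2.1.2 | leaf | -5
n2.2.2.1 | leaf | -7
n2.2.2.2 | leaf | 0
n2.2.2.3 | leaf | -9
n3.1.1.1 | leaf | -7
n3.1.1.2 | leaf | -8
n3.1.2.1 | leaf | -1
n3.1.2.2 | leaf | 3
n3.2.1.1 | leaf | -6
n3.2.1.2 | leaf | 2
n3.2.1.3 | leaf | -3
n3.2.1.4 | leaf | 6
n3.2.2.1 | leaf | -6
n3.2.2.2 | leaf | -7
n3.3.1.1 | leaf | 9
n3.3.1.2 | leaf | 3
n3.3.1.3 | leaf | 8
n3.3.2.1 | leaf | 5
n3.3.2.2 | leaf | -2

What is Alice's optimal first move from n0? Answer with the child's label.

n1.1.1 (Ravi): max(2, 9) = 9
n1.1.2 (Ravi): max(4, -9, 3) = 4
n1.1.3 (Ravi): max(-9, -2) = -2
n1.1 (Alice): min(9, 4, -2) = -2
n1.2.1 (Ravi): max(5, -8, 1) = 5
n1.2.2 (Ravi): max(4, -4) = 4
n1.2.3 (Ravi): max(-3, 1, -2) = 1
n1.2.4 (Ravi): max(2, 3) = 3
n1.2 (Alice): min(5, 4, 1, 3) = 1
n1 (Ravi): max(-2, 1) = 1
n2.1.1 (Ravi): max(6, -1) = 6
n2.1.2 (Ravi): max(9, -1) = 9
n2.1.3 (Ravi): max(4, -2, -6) = 4
n2.1.4 (Ravi): max(-3, 3, 2) = 3
n2.1 (Alice): min(6, 9, 4, 3) = 3
n2.2.1 (Ravi): max(-4, -5) = -4
n2.2.2 (Ravi): max(-7, 0, -9) = 0
n2.2 (Alice): min(-4, 0) = -4
n2 (Ravi): max(3, -4) = 3
n3.1.1 (Ravi): max(-7, -8) = -7
n3.1.2 (Ravi): max(-1, 3) = 3
n3.1 (Alice): min(-7, 3) = -7
n3.2.1 (Ravi): max(-6, 2, -3, 6) = 6
n3.2.2 (Ravi): max(-6, -7) = -6
n3.2 (Alice): min(6, -6) = -6
n3.3.1 (Ravi): max(9, 3, 8) = 9
n3.3.2 (Ravi): max(5, -2) = 5
n3.3 (Alice): min(9, 5) = 5
n3 (Ravi): max(-7, -6, 5) = 5
n0 (Alice): min(1, 3, 5) = 1
Alice at n0 wants the lowest of {n1=1, n2=3, n3=5}, so chooses n1.

n1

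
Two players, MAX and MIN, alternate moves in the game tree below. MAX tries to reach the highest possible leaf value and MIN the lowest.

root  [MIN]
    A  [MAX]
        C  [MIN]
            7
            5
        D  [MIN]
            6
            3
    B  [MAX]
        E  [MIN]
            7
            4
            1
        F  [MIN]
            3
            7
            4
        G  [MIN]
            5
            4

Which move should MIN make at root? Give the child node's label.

B

C (MIN): min(7, 5) = 5
D (MIN): min(6, 3) = 3
A (MAX): max(5, 3) = 5
E (MIN): min(7, 4, 1) = 1
F (MIN): min(3, 7, 4) = 3
G (MIN): min(5, 4) = 4
B (MAX): max(1, 3, 4) = 4
root (MIN): min(5, 4) = 4
MIN at root wants the lowest of {A=5, B=4}, so chooses B.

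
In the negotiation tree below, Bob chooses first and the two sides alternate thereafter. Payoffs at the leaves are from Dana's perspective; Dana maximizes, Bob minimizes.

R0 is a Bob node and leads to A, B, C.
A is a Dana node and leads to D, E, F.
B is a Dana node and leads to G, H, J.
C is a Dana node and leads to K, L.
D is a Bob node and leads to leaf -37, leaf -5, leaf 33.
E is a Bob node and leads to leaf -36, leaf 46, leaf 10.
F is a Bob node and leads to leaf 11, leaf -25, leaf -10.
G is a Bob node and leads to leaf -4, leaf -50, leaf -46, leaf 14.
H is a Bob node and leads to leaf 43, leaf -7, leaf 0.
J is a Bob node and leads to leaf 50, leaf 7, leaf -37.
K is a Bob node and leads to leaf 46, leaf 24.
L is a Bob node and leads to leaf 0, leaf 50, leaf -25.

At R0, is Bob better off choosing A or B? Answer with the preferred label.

A

D (Bob): min(-37, -5, 33) = -37
E (Bob): min(-36, 46, 10) = -36
F (Bob): min(11, -25, -10) = -25
A (Dana): max(-37, -36, -25) = -25
G (Bob): min(-4, -50, -46, 14) = -50
H (Bob): min(43, -7, 0) = -7
J (Bob): min(50, 7, -37) = -37
B (Dana): max(-50, -7, -37) = -7
Bob prefers the lower value; A=-25, B=-7. A is better since -25 < -7.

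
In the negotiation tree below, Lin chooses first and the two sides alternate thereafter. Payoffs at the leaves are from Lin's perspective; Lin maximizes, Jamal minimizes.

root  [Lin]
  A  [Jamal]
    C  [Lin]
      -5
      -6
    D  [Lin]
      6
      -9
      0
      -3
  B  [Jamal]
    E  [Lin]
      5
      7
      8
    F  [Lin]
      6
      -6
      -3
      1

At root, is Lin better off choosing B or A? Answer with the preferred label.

B

E (Lin): max(5, 7, 8) = 8
F (Lin): max(6, -6, -3, 1) = 6
B (Jamal): min(8, 6) = 6
C (Lin): max(-5, -6) = -5
D (Lin): max(6, -9, 0, -3) = 6
A (Jamal): min(-5, 6) = -5
Lin prefers the higher value; B=6, A=-5. B is better since 6 > -5.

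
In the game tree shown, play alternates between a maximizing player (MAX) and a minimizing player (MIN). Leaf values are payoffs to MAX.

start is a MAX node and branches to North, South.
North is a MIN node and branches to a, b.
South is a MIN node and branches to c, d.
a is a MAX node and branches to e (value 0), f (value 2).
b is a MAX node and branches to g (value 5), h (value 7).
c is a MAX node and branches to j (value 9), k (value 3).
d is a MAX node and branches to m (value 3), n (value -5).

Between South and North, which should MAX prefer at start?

c (MAX): max(9, 3) = 9
d (MAX): max(3, -5) = 3
South (MIN): min(9, 3) = 3
a (MAX): max(0, 2) = 2
b (MAX): max(5, 7) = 7
North (MIN): min(2, 7) = 2
MAX prefers the higher value; South=3, North=2. South is better since 3 > 2.

South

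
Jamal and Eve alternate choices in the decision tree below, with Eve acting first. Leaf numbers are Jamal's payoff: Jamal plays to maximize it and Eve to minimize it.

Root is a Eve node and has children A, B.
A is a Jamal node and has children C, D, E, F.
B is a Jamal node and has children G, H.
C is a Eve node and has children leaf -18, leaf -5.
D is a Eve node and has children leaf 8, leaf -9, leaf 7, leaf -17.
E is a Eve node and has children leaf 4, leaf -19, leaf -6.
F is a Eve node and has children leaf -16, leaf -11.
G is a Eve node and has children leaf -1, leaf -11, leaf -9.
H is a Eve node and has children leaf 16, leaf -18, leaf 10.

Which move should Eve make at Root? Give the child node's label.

A

C (Eve): min(-18, -5) = -18
D (Eve): min(8, -9, 7, -17) = -17
E (Eve): min(4, -19, -6) = -19
F (Eve): min(-16, -11) = -16
A (Jamal): max(-18, -17, -19, -16) = -16
G (Eve): min(-1, -11, -9) = -11
H (Eve): min(16, -18, 10) = -18
B (Jamal): max(-11, -18) = -11
Root (Eve): min(-16, -11) = -16
Eve at Root wants the lowest of {A=-16, B=-11}, so chooses A.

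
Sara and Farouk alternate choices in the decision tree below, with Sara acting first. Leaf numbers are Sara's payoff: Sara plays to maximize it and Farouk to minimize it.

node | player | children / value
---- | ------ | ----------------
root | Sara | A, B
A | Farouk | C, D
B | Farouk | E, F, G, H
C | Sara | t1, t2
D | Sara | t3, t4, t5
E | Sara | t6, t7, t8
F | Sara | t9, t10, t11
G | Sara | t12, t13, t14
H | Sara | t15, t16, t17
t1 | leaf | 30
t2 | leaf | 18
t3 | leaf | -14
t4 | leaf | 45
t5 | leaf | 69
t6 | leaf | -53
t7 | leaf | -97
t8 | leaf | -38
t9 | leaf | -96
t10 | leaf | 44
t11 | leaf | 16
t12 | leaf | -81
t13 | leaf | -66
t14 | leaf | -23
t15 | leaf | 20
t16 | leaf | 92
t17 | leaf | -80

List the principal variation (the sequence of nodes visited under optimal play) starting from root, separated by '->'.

C (Sara): max(30, 18) = 30
D (Sara): max(-14, 45, 69) = 69
A (Farouk): min(30, 69) = 30
E (Sara): max(-53, -97, -38) = -38
F (Sara): max(-96, 44, 16) = 44
G (Sara): max(-81, -66, -23) = -23
H (Sara): max(20, 92, -80) = 92
B (Farouk): min(-38, 44, -23, 92) = -38
root (Sara): max(30, -38) = 30
At root, Sara picks A (highest: 30).
At A, Farouk picks C (lowest: 30).
At C, Sara picks t1 (highest: 30).
Terminal value 30.

root -> A -> C -> t1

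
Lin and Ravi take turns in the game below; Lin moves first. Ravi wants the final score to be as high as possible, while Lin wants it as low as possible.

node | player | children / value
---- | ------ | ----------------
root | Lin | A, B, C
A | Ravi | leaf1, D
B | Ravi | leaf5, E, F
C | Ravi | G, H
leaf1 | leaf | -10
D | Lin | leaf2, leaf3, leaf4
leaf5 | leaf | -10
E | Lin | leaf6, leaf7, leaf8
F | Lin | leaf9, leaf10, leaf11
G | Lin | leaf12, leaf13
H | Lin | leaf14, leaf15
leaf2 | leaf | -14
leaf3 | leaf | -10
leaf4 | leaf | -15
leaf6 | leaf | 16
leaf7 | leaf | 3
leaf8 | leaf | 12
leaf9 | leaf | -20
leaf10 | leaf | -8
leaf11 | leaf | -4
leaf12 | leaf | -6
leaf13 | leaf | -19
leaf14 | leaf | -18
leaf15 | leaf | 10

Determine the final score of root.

D (Lin): min(-14, -10, -15) = -15
A (Ravi): max(-10, -15) = -10
E (Lin): min(16, 3, 12) = 3
F (Lin): min(-20, -8, -4) = -20
B (Ravi): max(-10, 3, -20) = 3
G (Lin): min(-6, -19) = -19
H (Lin): min(-18, 10) = -18
C (Ravi): max(-19, -18) = -18
root (Lin): min(-10, 3, -18) = -18

-18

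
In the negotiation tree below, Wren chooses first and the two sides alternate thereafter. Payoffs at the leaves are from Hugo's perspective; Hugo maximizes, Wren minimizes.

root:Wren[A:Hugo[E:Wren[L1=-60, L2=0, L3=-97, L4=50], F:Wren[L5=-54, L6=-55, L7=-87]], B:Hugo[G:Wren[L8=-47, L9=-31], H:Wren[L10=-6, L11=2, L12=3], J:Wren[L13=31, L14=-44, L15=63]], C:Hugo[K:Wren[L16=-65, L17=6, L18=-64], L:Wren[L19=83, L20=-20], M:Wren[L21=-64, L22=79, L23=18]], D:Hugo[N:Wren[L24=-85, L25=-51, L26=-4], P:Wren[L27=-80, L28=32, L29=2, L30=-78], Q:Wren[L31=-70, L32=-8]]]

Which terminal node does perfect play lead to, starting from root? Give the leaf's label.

E (Wren): min(-60, 0, -97, 50) = -97
F (Wren): min(-54, -55, -87) = -87
A (Hugo): max(-97, -87) = -87
G (Wren): min(-47, -31) = -47
H (Wren): min(-6, 2, 3) = -6
J (Wren): min(31, -44, 63) = -44
B (Hugo): max(-47, -6, -44) = -6
K (Wren): min(-65, 6, -64) = -65
L (Wren): min(83, -20) = -20
M (Wren): min(-64, 79, 18) = -64
C (Hugo): max(-65, -20, -64) = -20
N (Wren): min(-85, -51, -4) = -85
P (Wren): min(-80, 32, 2, -78) = -80
Q (Wren): min(-70, -8) = -70
D (Hugo): max(-85, -80, -70) = -70
root (Wren): min(-87, -6, -20, -70) = -87
At root, Wren picks A (lowest: -87).
At A, Hugo picks F (highest: -87).
At F, Wren picks L7 (lowest: -87).
Terminal value -87.

L7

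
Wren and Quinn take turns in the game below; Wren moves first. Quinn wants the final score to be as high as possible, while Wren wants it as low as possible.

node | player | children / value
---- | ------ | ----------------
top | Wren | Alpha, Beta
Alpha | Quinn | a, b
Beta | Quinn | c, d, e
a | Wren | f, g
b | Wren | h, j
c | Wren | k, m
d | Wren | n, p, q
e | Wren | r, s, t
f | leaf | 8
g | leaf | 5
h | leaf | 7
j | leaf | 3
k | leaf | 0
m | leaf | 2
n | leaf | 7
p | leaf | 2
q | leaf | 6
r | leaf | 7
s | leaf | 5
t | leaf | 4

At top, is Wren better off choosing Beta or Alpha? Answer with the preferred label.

c (Wren): min(0, 2) = 0
d (Wren): min(7, 2, 6) = 2
e (Wren): min(7, 5, 4) = 4
Beta (Quinn): max(0, 2, 4) = 4
a (Wren): min(8, 5) = 5
b (Wren): min(7, 3) = 3
Alpha (Quinn): max(5, 3) = 5
Wren prefers the lower value; Beta=4, Alpha=5. Beta is better since 4 < 5.

Beta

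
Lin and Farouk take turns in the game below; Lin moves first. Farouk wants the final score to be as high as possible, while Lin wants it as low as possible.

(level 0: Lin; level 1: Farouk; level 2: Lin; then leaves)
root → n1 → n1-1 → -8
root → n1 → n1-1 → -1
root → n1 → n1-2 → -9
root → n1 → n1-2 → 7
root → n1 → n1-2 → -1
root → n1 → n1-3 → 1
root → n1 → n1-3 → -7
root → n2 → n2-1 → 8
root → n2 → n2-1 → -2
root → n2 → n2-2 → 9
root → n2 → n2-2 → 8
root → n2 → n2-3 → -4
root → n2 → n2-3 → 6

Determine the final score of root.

n1-1 (Lin): min(-8, -1) = -8
n1-2 (Lin): min(-9, 7, -1) = -9
n1-3 (Lin): min(1, -7) = -7
n1 (Farouk): max(-8, -9, -7) = -7
n2-1 (Lin): min(8, -2) = -2
n2-2 (Lin): min(9, 8) = 8
n2-3 (Lin): min(-4, 6) = -4
n2 (Farouk): max(-2, 8, -4) = 8
root (Lin): min(-7, 8) = -7

-7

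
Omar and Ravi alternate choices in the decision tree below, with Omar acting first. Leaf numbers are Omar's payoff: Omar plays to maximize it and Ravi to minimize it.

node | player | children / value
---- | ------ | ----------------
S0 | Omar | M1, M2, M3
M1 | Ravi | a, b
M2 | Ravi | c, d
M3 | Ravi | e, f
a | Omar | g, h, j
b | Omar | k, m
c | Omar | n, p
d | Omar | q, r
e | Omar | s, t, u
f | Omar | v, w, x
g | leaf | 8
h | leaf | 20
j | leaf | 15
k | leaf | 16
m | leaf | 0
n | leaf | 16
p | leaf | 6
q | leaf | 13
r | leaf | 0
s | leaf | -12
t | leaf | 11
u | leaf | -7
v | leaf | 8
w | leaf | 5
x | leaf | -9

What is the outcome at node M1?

16

a (Omar): max(8, 20, 15) = 20
b (Omar): max(16, 0) = 16
M1 (Ravi): min(20, 16) = 16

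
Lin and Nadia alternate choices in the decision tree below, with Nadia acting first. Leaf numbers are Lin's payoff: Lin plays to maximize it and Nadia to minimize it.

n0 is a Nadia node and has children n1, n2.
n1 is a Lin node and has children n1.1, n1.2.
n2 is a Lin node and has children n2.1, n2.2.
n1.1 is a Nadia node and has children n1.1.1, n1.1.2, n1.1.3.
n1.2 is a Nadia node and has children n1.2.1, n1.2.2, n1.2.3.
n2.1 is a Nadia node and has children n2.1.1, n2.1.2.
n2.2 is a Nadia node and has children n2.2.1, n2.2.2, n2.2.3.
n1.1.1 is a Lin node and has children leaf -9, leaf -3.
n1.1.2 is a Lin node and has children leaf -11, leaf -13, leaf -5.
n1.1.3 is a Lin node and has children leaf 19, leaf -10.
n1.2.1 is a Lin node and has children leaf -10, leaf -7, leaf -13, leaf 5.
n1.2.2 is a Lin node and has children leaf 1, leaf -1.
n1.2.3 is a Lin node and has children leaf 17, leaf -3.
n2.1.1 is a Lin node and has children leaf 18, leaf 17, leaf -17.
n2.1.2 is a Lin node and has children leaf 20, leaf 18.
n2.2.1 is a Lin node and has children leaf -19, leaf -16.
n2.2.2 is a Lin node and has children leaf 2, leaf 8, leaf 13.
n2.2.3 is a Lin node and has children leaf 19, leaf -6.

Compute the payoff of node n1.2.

1

n1.2.1 (Lin): max(-10, -7, -13, 5) = 5
n1.2.2 (Lin): max(1, -1) = 1
n1.2.3 (Lin): max(17, -3) = 17
n1.2 (Nadia): min(5, 1, 17) = 1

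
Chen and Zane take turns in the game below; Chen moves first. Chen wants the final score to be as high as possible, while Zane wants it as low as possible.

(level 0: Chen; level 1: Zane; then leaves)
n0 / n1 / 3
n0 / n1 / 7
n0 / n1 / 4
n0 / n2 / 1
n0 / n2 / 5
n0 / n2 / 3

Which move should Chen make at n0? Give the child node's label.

n1 (Zane): min(3, 7, 4) = 3
n2 (Zane): min(1, 5, 3) = 1
n0 (Chen): max(3, 1) = 3
Chen at n0 wants the highest of {n1=3, n2=1}, so chooses n1.

n1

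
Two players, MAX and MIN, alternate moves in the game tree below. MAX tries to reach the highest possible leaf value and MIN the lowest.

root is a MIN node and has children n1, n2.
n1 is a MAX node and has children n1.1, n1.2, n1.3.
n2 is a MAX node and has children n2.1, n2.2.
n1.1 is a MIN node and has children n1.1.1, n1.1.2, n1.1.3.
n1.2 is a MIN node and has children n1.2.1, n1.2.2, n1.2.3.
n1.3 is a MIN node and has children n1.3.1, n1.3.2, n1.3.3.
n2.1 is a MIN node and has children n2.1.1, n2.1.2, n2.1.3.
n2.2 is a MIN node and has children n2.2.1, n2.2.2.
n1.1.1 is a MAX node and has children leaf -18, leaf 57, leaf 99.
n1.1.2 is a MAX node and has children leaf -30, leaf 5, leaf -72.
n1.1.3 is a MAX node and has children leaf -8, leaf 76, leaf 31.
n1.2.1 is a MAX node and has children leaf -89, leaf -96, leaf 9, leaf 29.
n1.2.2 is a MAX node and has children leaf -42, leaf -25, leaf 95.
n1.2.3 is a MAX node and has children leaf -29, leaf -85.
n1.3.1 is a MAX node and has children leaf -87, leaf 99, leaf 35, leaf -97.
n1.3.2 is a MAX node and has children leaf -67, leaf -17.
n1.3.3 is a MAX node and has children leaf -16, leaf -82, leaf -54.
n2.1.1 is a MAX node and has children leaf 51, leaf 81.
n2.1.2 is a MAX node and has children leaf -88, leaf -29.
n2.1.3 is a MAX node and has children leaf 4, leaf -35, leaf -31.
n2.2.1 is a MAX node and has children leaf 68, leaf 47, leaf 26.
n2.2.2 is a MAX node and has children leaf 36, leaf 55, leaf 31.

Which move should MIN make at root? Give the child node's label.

n1.1.1 (MAX): max(-18, 57, 99) = 99
n1.1.2 (MAX): max(-30, 5, -72) = 5
n1.1.3 (MAX): max(-8, 76, 31) = 76
n1.1 (MIN): min(99, 5, 76) = 5
n1.2.1 (MAX): max(-89, -96, 9, 29) = 29
n1.2.2 (MAX): max(-42, -25, 95) = 95
n1.2.3 (MAX): max(-29, -85) = -29
n1.2 (MIN): min(29, 95, -29) = -29
n1.3.1 (MAX): max(-87, 99, 35, -97) = 99
n1.3.2 (MAX): max(-67, -17) = -17
n1.3.3 (MAX): max(-16, -82, -54) = -16
n1.3 (MIN): min(99, -17, -16) = -17
n1 (MAX): max(5, -29, -17) = 5
n2.1.1 (MAX): max(51, 81) = 81
n2.1.2 (MAX): max(-88, -29) = -29
n2.1.3 (MAX): max(4, -35, -31) = 4
n2.1 (MIN): min(81, -29, 4) = -29
n2.2.1 (MAX): max(68, 47, 26) = 68
n2.2.2 (MAX): max(36, 55, 31) = 55
n2.2 (MIN): min(68, 55) = 55
n2 (MAX): max(-29, 55) = 55
root (MIN): min(5, 55) = 5
MIN at root wants the lowest of {n1=5, n2=55}, so chooses n1.

n1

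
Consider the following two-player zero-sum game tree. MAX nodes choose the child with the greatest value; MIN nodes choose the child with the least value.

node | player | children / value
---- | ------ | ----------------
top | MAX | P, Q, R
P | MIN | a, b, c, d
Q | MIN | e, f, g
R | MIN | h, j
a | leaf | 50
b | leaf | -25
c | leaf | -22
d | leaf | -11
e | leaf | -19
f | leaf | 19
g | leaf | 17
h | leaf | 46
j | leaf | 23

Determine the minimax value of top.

23

P (MIN): min(50, -25, -22, -11) = -25
Q (MIN): min(-19, 19, 17) = -19
R (MIN): min(46, 23) = 23
top (MAX): max(-25, -19, 23) = 23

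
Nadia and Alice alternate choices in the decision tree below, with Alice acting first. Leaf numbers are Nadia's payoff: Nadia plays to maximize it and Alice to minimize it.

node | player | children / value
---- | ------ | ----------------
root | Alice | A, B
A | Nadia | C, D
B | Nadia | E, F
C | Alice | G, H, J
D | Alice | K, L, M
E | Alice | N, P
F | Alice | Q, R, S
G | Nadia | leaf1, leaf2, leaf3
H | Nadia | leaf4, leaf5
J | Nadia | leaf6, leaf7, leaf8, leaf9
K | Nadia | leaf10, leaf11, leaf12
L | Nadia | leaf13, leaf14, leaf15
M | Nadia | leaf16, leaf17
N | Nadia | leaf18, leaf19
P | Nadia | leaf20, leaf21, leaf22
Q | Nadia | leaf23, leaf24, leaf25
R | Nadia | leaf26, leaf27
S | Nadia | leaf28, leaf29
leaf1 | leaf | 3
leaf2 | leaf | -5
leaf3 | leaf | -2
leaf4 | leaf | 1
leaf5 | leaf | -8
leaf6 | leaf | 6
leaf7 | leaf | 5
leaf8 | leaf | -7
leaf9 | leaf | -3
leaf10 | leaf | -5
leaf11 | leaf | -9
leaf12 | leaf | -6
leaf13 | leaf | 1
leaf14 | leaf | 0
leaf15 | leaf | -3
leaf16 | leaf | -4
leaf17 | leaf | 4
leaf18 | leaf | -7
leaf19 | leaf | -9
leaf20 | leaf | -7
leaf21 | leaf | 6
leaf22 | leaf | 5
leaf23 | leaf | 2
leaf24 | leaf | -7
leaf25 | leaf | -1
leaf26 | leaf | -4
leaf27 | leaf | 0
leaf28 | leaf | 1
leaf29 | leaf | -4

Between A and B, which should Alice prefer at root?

G (Nadia): max(3, -5, -2) = 3
H (Nadia): max(1, -8) = 1
J (Nadia): max(6, 5, -7, -3) = 6
C (Alice): min(3, 1, 6) = 1
K (Nadia): max(-5, -9, -6) = -5
L (Nadia): max(1, 0, -3) = 1
M (Nadia): max(-4, 4) = 4
D (Alice): min(-5, 1, 4) = -5
A (Nadia): max(1, -5) = 1
N (Nadia): max(-7, -9) = -7
P (Nadia): max(-7, 6, 5) = 6
E (Alice): min(-7, 6) = -7
Q (Nadia): max(2, -7, -1) = 2
R (Nadia): max(-4, 0) = 0
S (Nadia): max(1, -4) = 1
F (Alice): min(2, 0, 1) = 0
B (Nadia): max(-7, 0) = 0
Alice prefers the lower value; A=1, B=0. B is better since 0 < 1.

B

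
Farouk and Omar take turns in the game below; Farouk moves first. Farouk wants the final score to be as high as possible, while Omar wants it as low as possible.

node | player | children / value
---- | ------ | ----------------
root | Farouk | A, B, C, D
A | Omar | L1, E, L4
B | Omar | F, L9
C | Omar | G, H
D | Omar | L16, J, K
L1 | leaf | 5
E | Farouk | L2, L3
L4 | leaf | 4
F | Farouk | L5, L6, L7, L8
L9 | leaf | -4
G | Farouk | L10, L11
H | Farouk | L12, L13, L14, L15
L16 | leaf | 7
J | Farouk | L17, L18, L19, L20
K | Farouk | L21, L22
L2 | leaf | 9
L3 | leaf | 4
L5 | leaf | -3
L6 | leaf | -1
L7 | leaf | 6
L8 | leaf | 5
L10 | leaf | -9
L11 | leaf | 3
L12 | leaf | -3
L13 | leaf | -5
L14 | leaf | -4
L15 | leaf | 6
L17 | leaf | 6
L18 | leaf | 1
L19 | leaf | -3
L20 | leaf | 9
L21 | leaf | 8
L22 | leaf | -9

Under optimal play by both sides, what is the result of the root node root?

7

E (Farouk): max(9, 4) = 9
A (Omar): min(5, 9, 4) = 4
F (Farouk): max(-3, -1, 6, 5) = 6
B (Omar): min(6, -4) = -4
G (Farouk): max(-9, 3) = 3
H (Farouk): max(-3, -5, -4, 6) = 6
C (Omar): min(3, 6) = 3
J (Farouk): max(6, 1, -3, 9) = 9
K (Farouk): max(8, -9) = 8
D (Omar): min(7, 9, 8) = 7
root (Farouk): max(4, -4, 3, 7) = 7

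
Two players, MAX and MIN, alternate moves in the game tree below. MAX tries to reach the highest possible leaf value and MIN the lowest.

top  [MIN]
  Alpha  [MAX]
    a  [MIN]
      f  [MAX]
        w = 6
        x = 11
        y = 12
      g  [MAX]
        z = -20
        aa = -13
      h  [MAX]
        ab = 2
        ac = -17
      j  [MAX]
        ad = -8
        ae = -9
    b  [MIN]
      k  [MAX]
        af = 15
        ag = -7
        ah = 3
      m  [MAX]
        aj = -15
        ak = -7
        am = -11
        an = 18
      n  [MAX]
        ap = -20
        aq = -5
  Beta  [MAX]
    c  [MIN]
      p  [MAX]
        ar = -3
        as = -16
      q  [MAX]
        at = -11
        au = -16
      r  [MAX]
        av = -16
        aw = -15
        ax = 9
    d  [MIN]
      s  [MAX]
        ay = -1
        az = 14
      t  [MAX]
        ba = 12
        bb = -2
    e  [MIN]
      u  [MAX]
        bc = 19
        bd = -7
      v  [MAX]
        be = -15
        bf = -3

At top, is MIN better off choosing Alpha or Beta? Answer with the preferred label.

f (MAX): max(6, 11, 12) = 12
g (MAX): max(-20, -13) = -13
h (MAX): max(2, -17) = 2
j (MAX): max(-8, -9) = -8
a (MIN): min(12, -13, 2, -8) = -13
k (MAX): max(15, -7, 3) = 15
m (MAX): max(-15, -7, -11, 18) = 18
n (MAX): max(-20, -5) = -5
b (MIN): min(15, 18, -5) = -5
Alpha (MAX): max(-13, -5) = -5
p (MAX): max(-3, -16) = -3
q (MAX): max(-11, -16) = -11
r (MAX): max(-16, -15, 9) = 9
c (MIN): min(-3, -11, 9) = -11
s (MAX): max(-1, 14) = 14
t (MAX): max(12, -2) = 12
d (MIN): min(14, 12) = 12
u (MAX): max(19, -7) = 19
v (MAX): max(-15, -3) = -3
e (MIN): min(19, -3) = -3
Beta (MAX): max(-11, 12, -3) = 12
MIN prefers the lower value; Alpha=-5, Beta=12. Alpha is better since -5 < 12.

Alpha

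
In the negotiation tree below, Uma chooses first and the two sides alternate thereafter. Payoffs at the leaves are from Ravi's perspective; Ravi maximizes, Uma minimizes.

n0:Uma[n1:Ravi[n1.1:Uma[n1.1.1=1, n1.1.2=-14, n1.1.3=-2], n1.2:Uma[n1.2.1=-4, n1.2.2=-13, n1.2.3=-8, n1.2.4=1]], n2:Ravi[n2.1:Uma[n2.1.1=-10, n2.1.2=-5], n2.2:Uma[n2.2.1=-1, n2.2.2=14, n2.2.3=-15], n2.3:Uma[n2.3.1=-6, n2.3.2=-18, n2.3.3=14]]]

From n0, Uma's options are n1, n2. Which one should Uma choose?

n1.1 (Uma): min(1, -14, -2) = -14
n1.2 (Uma): min(-4, -13, -8, 1) = -13
n1 (Ravi): max(-14, -13) = -13
n2.1 (Uma): min(-10, -5) = -10
n2.2 (Uma): min(-1, 14, -15) = -15
n2.3 (Uma): min(-6, -18, 14) = -18
n2 (Ravi): max(-10, -15, -18) = -10
n0 (Uma): min(-13, -10) = -13
Uma at n0 wants the lowest of {n1=-13, n2=-10}, so chooses n1.

n1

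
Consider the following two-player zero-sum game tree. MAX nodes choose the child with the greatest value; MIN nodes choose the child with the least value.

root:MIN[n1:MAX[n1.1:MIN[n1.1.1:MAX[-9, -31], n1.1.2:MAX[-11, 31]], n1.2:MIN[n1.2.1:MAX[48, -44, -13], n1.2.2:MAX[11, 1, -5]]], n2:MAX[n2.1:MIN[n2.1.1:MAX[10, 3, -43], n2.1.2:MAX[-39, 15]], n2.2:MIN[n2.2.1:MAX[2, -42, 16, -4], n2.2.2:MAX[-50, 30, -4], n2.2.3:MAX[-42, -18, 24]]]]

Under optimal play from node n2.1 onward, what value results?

10

n2.1.1 (MAX): max(10, 3, -43) = 10
n2.1.2 (MAX): max(-39, 15) = 15
n2.1 (MIN): min(10, 15) = 10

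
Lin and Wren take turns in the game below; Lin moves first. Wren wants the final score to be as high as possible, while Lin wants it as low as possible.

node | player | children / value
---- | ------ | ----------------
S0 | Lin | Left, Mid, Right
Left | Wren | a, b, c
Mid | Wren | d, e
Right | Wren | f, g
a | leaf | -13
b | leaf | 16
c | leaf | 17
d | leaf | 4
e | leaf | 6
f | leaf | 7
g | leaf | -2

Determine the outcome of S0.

6

Left (Wren): max(-13, 16, 17) = 17
Mid (Wren): max(4, 6) = 6
Right (Wren): max(7, -2) = 7
S0 (Lin): min(17, 6, 7) = 6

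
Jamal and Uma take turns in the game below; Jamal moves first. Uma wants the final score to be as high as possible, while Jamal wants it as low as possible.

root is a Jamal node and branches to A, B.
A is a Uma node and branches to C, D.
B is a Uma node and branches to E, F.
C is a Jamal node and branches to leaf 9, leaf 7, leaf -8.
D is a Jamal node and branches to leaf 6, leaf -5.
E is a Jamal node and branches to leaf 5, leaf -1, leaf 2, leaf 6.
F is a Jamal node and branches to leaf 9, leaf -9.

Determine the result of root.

C (Jamal): min(9, 7, -8) = -8
D (Jamal): min(6, -5) = -5
A (Uma): max(-8, -5) = -5
E (Jamal): min(5, -1, 2, 6) = -1
F (Jamal): min(9, -9) = -9
B (Uma): max(-1, -9) = -1
root (Jamal): min(-5, -1) = -5

-5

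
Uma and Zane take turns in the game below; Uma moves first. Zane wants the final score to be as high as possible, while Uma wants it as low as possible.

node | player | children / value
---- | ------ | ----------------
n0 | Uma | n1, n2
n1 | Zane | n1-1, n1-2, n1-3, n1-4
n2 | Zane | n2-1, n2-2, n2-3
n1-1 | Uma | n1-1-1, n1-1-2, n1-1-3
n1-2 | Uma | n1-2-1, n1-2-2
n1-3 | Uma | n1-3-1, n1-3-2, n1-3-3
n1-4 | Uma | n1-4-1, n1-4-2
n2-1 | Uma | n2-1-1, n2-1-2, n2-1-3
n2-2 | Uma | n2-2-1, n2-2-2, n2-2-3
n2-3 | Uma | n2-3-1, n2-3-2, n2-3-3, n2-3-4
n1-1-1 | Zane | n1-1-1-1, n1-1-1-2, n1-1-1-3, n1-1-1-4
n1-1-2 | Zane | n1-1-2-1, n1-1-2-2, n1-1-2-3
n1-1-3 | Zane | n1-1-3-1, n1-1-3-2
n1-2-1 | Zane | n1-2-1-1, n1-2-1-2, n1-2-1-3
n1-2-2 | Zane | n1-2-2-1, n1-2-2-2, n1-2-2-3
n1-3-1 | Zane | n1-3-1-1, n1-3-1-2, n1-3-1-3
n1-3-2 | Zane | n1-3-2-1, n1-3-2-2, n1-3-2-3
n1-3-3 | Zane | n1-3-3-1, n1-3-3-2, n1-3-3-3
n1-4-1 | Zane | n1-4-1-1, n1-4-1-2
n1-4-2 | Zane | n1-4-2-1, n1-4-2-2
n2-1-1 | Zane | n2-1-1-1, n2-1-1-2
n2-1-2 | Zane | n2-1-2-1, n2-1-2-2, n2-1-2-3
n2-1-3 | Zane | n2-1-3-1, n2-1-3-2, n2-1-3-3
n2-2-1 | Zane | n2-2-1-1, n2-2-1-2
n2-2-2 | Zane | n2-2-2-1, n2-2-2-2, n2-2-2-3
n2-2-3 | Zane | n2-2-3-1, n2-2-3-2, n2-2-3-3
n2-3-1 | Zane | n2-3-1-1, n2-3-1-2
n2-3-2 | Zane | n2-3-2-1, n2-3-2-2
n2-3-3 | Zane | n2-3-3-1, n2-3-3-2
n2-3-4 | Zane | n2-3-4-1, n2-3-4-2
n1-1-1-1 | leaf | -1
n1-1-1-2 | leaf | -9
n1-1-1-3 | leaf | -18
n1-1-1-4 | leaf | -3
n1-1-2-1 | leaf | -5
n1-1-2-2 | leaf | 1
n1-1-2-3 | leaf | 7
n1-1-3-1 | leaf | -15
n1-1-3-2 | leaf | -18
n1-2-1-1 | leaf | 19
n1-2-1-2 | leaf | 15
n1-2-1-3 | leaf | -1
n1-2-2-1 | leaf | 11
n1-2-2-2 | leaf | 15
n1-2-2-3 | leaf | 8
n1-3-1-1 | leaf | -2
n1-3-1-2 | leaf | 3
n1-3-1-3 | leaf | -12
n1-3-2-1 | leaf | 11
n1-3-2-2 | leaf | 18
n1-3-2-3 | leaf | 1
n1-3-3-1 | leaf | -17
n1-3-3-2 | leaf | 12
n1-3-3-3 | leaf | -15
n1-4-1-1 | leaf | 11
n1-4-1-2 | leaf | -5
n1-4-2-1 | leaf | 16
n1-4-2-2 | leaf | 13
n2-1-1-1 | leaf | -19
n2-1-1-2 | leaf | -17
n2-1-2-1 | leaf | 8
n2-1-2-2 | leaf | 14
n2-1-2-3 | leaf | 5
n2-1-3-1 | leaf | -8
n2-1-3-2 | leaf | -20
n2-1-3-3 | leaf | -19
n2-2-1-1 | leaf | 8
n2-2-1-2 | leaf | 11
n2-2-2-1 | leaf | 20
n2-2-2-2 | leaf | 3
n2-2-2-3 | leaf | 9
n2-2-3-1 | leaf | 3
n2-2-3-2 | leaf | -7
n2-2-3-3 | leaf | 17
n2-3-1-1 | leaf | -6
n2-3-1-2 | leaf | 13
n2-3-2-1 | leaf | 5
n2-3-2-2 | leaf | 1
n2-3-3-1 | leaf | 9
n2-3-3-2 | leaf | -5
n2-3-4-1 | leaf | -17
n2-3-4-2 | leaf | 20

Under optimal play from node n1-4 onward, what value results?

n1-4-1 (Zane): max(11, -5) = 11
n1-4-2 (Zane): max(16, 13) = 16
n1-4 (Uma): min(11, 16) = 11

11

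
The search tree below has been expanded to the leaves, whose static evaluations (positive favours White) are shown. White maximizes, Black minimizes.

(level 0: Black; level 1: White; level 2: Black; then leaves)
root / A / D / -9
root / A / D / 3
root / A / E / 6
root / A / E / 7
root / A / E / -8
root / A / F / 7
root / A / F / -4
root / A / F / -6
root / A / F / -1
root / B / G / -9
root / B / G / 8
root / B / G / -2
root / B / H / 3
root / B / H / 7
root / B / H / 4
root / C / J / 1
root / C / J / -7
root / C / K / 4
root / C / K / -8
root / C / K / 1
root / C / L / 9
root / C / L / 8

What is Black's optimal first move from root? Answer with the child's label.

D (Black): min(-9, 3) = -9
E (Black): min(6, 7, -8) = -8
F (Black): min(7, -4, -6, -1) = -6
A (White): max(-9, -8, -6) = -6
G (Black): min(-9, 8, -2) = -9
H (Black): min(3, 7, 4) = 3
B (White): max(-9, 3) = 3
J (Black): min(1, -7) = -7
K (Black): min(4, -8, 1) = -8
L (Black): min(9, 8) = 8
C (White): max(-7, -8, 8) = 8
root (Black): min(-6, 3, 8) = -6
Black at root wants the lowest of {A=-6, B=3, C=8}, so chooses A.

A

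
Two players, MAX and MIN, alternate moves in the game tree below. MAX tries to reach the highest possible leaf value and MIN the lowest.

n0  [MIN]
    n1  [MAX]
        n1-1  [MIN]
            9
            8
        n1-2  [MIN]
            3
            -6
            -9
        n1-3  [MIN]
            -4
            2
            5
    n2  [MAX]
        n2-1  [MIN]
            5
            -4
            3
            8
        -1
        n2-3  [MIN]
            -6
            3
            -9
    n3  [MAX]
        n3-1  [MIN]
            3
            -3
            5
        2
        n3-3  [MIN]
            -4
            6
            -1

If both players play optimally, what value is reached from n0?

-1

n1-1 (MIN): min(9, 8) = 8
n1-2 (MIN): min(3, -6, -9) = -9
n1-3 (MIN): min(-4, 2, 5) = -4
n1 (MAX): max(8, -9, -4) = 8
n2-1 (MIN): min(5, -4, 3, 8) = -4
n2-3 (MIN): min(-6, 3, -9) = -9
n2 (MAX): max(-4, -1, -9) = -1
n3-1 (MIN): min(3, -3, 5) = -3
n3-3 (MIN): min(-4, 6, -1) = -4
n3 (MAX): max(-3, 2, -4) = 2
n0 (MIN): min(8, -1, 2) = -1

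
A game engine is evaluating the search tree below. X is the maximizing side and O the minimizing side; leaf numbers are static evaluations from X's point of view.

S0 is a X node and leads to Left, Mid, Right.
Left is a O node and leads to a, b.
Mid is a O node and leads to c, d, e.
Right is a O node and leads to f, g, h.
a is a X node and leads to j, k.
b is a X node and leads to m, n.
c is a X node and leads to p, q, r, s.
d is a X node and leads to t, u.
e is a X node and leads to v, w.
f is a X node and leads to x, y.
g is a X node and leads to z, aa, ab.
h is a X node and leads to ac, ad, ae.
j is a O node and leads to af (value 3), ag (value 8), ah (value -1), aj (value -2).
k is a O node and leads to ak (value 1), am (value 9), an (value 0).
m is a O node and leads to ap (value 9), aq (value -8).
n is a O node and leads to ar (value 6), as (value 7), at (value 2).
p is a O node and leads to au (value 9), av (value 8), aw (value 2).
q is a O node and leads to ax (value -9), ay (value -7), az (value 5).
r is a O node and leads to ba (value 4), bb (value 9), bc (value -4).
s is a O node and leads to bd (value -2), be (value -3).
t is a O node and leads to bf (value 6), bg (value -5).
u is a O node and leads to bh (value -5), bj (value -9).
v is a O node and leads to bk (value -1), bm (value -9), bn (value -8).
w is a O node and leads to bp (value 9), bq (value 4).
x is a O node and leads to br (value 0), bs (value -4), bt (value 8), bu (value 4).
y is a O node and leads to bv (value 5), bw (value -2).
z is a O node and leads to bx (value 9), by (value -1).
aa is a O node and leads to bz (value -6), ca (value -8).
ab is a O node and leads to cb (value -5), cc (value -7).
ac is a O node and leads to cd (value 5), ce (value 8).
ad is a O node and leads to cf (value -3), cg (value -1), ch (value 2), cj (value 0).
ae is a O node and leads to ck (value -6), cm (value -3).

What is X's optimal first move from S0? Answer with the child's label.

Left

j (O): min(3, 8, -1, -2) = -2
k (O): min(1, 9, 0) = 0
a (X): max(-2, 0) = 0
m (O): min(9, -8) = -8
n (O): min(6, 7, 2) = 2
b (X): max(-8, 2) = 2
Left (O): min(0, 2) = 0
p (O): min(9, 8, 2) = 2
q (O): min(-9, -7, 5) = -9
r (O): min(4, 9, -4) = -4
s (O): min(-2, -3) = -3
c (X): max(2, -9, -4, -3) = 2
t (O): min(6, -5) = -5
u (O): min(-5, -9) = -9
d (X): max(-5, -9) = -5
v (O): min(-1, -9, -8) = -9
w (O): min(9, 4) = 4
e (X): max(-9, 4) = 4
Mid (O): min(2, -5, 4) = -5
x (O): min(0, -4, 8, 4) = -4
y (O): min(5, -2) = -2
f (X): max(-4, -2) = -2
z (O): min(9, -1) = -1
aa (O): min(-6, -8) = -8
ab (O): min(-5, -7) = -7
g (X): max(-1, -8, -7) = -1
ac (O): min(5, 8) = 5
ad (O): min(-3, -1, 2, 0) = -3
ae (O): min(-6, -3) = -6
h (X): max(5, -3, -6) = 5
Right (O): min(-2, -1, 5) = -2
S0 (X): max(0, -5, -2) = 0
X at S0 wants the highest of {Left=0, Mid=-5, Right=-2}, so chooses Left.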